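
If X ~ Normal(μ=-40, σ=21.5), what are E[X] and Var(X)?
E[X] = -40.0000, Var(X) = 462.2500

We have X ~ Normal(μ=-40, σ=21.5).

For a Normal distribution with μ=-40, σ=21.5:

Expected value:
E[X] = -40.0000

Variance:
Var(X) = 462.2500

Standard deviation:
σ = √Var(X) = 21.5000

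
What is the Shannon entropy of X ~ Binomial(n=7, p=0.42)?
1.6808 nats

We have X ~ Binomial(n=7, p=0.42).

The Shannon entropy measures the uncertainty or information content of the distribution.

For a Binomial distribution with n=7, p=0.42:
H(X) = 1.6808 nats

(In bits, this would be 2.4248 bits.)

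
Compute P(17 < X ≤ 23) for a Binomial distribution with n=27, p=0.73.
0.789723

We have X ~ Binomial(n=27, p=0.73).

To find P(17 < X ≤ 23), we use:
P(17 < X ≤ 23) = P(X ≤ 23) - P(X ≤ 17)
                 = F(23) - F(17)
                 = 0.957764 - 0.168041
                 = 0.789723

So there's approximately a 79.0% chance that X falls in this range.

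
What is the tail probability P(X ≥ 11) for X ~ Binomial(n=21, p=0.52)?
0.573610

We have X ~ Binomial(n=21, p=0.52).

For discrete distributions, P(X ≥ 11) = 1 - P(X ≤ 10).

P(X ≤ 10) = 0.426390
P(X ≥ 11) = 1 - 0.426390 = 0.573610

So there's approximately a 57.4% chance that X is at least 11.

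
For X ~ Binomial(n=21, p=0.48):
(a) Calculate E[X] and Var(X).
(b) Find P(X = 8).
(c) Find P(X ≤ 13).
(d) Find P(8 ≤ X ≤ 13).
(a) E[X] = 10.0800, Var(X) = 5.2416
(b) P(X = 8) = 0.116551
(c) P(X ≤ 13) = 0.932843
(d) P(8 ≤ X ≤ 13) = 0.803323

We have X ~ Binomial(n=21, p=0.48).

(a) Moments:
E[X] = 10.0800
Var(X) = 5.2416
σ = √Var(X) = 2.2895

(b) Point probability using PMF:
P(X = 8) = 0.116551

(c) Cumulative probability using CDF:
P(X ≤ 13) = F(13) = 0.932843

(d) Range probability:
P(8 ≤ X ≤ 13) = P(X ≤ 13) - P(X ≤ 7)
                   = F(13) - F(7)
                   = 0.932843 - 0.129520
                   = 0.803323

This means approximately 80.3% of outcomes fall in the interval [8, 13].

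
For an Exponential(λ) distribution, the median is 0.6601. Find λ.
λ = 1.0501

For X ~ Exponential(λ), the CDF is F(x) = 1 - e^(-λx).
The median m satisfies F(m) = 0.5:
1 - e^(-λm) = 0.5
e^(-λm) = 0.5
λm = ln(2)
m = ln(2) / λ

Given m = 0.6601:
λ = ln(2) / 0.6601 = 0.693147 / 0.6601 = 1.0501

Verification: ln(2) / 1.0501 = 0.6601 ✓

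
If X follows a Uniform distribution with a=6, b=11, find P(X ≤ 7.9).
0.380000

We have X ~ Uniform(a=6, b=11).

The CDF gives us P(X ≤ k).

Using the CDF:
P(X ≤ 7.9) = 0.380000

This means there's approximately a 38.0% chance that X is at most 7.9.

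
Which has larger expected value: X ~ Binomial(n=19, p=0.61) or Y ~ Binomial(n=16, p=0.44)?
X has larger mean (11.5900 > 7.0400)

Compute the expected value for each distribution:

X ~ Binomial(n=19, p=0.61):
E[X] = 11.5900

Y ~ Binomial(n=16, p=0.44):
E[Y] = 7.0400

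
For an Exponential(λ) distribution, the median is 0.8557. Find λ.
λ = 0.8100

For X ~ Exponential(λ), the CDF is F(x) = 1 - e^(-λx).
The median m satisfies F(m) = 0.5:
1 - e^(-λm) = 0.5
e^(-λm) = 0.5
λm = ln(2)
m = ln(2) / λ

Given m = 0.8557:
λ = ln(2) / 0.8557 = 0.693147 / 0.8557 = 0.8100

Verification: ln(2) / 0.8100 = 0.8557 ✓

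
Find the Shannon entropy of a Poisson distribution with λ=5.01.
2.2054 nats

We have X ~ Poisson(λ=5.01).

The Shannon entropy measures the uncertainty or information content of the distribution.

For a Poisson distribution with λ=5.01:
H(X) = 2.2054 nats

(In bits, this would be 3.1818 bits.)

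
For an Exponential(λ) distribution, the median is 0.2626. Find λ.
λ = 2.6396

For X ~ Exponential(λ), the CDF is F(x) = 1 - e^(-λx).
The median m satisfies F(m) = 0.5:
1 - e^(-λm) = 0.5
e^(-λm) = 0.5
λm = ln(2)
m = ln(2) / λ

Given m = 0.2626:
λ = ln(2) / 0.2626 = 0.693147 / 0.2626 = 2.6396

Verification: ln(2) / 2.6396 = 0.2626 ✓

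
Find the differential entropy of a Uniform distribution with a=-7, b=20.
3.2958 nats

We have X ~ Uniform(a=-7, b=20).

The differential entropy measures the uncertainty or information content of the distribution.

For a Uniform distribution with a=-7, b=20:
h(X) = 3.2958 nats

(In bits, this would be 4.7549 bits.)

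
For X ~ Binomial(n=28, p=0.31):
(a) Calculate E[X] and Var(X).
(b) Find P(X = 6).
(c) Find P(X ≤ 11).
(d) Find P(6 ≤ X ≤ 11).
(a) E[X] = 8.6800, Var(X) = 5.9892
(b) P(X = 6) = 0.095256
(c) P(X ≤ 11) = 0.874182
(d) P(6 ≤ X ≤ 11) = 0.781327

We have X ~ Binomial(n=28, p=0.31).

(a) Moments:
E[X] = 8.6800
Var(X) = 5.9892
σ = √Var(X) = 2.4473

(b) Point probability using PMF:
P(X = 6) = 0.095256

(c) Cumulative probability using CDF:
P(X ≤ 11) = F(11) = 0.874182

(d) Range probability:
P(6 ≤ X ≤ 11) = P(X ≤ 11) - P(X ≤ 5)
                   = F(11) - F(5)
                   = 0.874182 - 0.092855
                   = 0.781327

This means approximately 78.1% of outcomes fall in the interval [6, 11].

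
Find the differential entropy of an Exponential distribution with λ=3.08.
-0.1249 nats

We have X ~ Exponential(λ=3.08).

The differential entropy measures the uncertainty or information content of the distribution.

For an Exponential distribution with λ=3.08:
h(X) = -0.1249 nats

(In bits, this would be -0.1802 bits.)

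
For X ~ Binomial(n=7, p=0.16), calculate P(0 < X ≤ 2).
0.618285

We have X ~ Binomial(n=7, p=0.16).

To find P(0 < X ≤ 2), we use:
P(0 < X ≤ 2) = P(X ≤ 2) - P(X ≤ 0)
                 = F(2) - F(0)
                 = 0.913375 - 0.295090
                 = 0.618285

So there's approximately a 61.8% chance that X falls in this range.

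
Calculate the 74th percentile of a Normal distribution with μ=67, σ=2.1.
68.3510

We have X ~ Normal(μ=67, σ=2.1).

We want to find x such that P(X ≤ x) = 0.74.

This is the 74th percentile, which means 74% of values fall below this point.

Using the inverse CDF (quantile function):
x = F⁻¹(0.74) = 68.3510

Verification: P(X ≤ 68.3510) = 0.74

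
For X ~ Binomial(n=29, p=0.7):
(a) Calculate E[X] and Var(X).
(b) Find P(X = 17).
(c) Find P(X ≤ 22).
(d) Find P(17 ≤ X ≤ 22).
(a) E[X] = 20.3000, Var(X) = 6.0900
(b) P(X = 17) = 0.064159
(c) P(X ≤ 22) = 0.812044
(d) P(17 ≤ X ≤ 22) = 0.746822

We have X ~ Binomial(n=29, p=0.7).

(a) Moments:
E[X] = 20.3000
Var(X) = 6.0900
σ = √Var(X) = 2.4678

(b) Point probability using PMF:
P(X = 17) = 0.064159

(c) Cumulative probability using CDF:
P(X ≤ 22) = F(22) = 0.812044

(d) Range probability:
P(17 ≤ X ≤ 22) = P(X ≤ 22) - P(X ≤ 16)
                   = F(22) - F(16)
                   = 0.812044 - 0.065222
                   = 0.746822

This means approximately 74.7% of outcomes fall in the interval [17, 22].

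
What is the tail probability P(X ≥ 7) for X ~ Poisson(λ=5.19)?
0.266093

We have X ~ Poisson(λ=5.19).

For discrete distributions, P(X ≥ 7) = 1 - P(X ≤ 6).

P(X ≤ 6) = 0.733907
P(X ≥ 7) = 1 - 0.733907 = 0.266093

So there's approximately a 26.6% chance that X is at least 7.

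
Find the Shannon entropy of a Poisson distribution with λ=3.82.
2.0621 nats

We have X ~ Poisson(λ=3.82).

The Shannon entropy measures the uncertainty or information content of the distribution.

For a Poisson distribution with λ=3.82:
H(X) = 2.0621 nats

(In bits, this would be 2.9750 bits.)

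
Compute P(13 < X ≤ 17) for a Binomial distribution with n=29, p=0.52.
0.537152

We have X ~ Binomial(n=29, p=0.52).

To find P(13 < X ≤ 17), we use:
P(13 < X ≤ 17) = P(X ≤ 17) - P(X ≤ 13)
                 = F(17) - F(13)
                 = 0.815505 - 0.278353
                 = 0.537152

So there's approximately a 53.7% chance that X falls in this range.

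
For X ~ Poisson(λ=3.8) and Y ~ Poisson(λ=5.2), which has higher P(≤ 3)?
X has higher probability (P(X ≤ 3) = 0.4735 > P(Y ≤ 3) = 0.2381)

Compute P(≤ 3) for each distribution:

X ~ Poisson(λ=3.8):
P(X ≤ 3) = 0.4735

Y ~ Poisson(λ=5.2):
P(Y ≤ 3) = 0.2381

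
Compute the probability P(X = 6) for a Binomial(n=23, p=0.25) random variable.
0.185257

We have X ~ Binomial(n=23, p=0.25).

For a Binomial distribution, the PMF gives us the probability of each outcome.

Using the PMF formula:
P(X = 6) = 0.185257

Rounded to 4 decimal places: 0.1853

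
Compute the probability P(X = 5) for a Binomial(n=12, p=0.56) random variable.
0.139262

We have X ~ Binomial(n=12, p=0.56).

For a Binomial distribution, the PMF gives us the probability of each outcome.

Using the PMF formula:
P(X = 5) = 0.139262

Rounded to 4 decimal places: 0.1393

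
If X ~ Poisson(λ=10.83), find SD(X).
3.2909

We have X ~ Poisson(λ=10.83).

For a Poisson distribution with λ=10.83:
σ = √Var(X) = 3.2909

The standard deviation is the square root of the variance.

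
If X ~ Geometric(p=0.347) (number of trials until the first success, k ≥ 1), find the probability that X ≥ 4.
0.278445

We have X ~ Geometric(p=0.347) (number of trials until the first success, k ≥ 1).

For discrete distributions, P(X ≥ 4) = 1 - P(X ≤ 3).

P(X ≤ 3) = 0.721555
P(X ≥ 4) = 1 - 0.721555 = 0.278445

So there's approximately a 27.8% chance that X is at least 4.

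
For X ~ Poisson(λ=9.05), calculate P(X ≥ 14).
0.076398

We have X ~ Poisson(λ=9.05).

For discrete distributions, P(X ≥ 14) = 1 - P(X ≤ 13).

P(X ≤ 13) = 0.923602
P(X ≥ 14) = 1 - 0.923602 = 0.076398

So there's approximately a 7.6% chance that X is at least 14.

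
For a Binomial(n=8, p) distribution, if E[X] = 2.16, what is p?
p = 0.27

For a Binomial(n, p) distribution:
E[X] = n × p

Given n = 8 and E[X] = 2.16:
2.16 = 8 × p
p = 2.16 / 8 = 0.27

Verification: Binomial(8, 0.27) has E[X] = 2.16 ✓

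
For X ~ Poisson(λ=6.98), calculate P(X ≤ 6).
0.452695

We have X ~ Poisson(λ=6.98).

The CDF gives us P(X ≤ k).

Using the CDF:
P(X ≤ 6) = 0.452695

This means there's approximately a 45.3% chance that X is at most 6.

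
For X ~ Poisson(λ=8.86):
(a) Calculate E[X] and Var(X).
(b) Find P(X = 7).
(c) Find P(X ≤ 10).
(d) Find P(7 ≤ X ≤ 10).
(a) E[X] = 8.8600, Var(X) = 8.8600
(b) P(X = 7) = 0.120714
(c) P(X ≤ 10) = 0.722454
(d) P(7 ≤ X ≤ 10) = 0.502622

We have X ~ Poisson(λ=8.86).

(a) Moments:
E[X] = 8.8600
Var(X) = 8.8600
σ = √Var(X) = 2.9766

(b) Point probability using PMF:
P(X = 7) = 0.120714

(c) Cumulative probability using CDF:
P(X ≤ 10) = F(10) = 0.722454

(d) Range probability:
P(7 ≤ X ≤ 10) = P(X ≤ 10) - P(X ≤ 6)
                   = F(10) - F(6)
                   = 0.722454 - 0.219833
                   = 0.502622

This means approximately 50.3% of outcomes fall in the interval [7, 10].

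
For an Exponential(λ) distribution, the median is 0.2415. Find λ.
λ = 2.8702

For X ~ Exponential(λ), the CDF is F(x) = 1 - e^(-λx).
The median m satisfies F(m) = 0.5:
1 - e^(-λm) = 0.5
e^(-λm) = 0.5
λm = ln(2)
m = ln(2) / λ

Given m = 0.2415:
λ = ln(2) / 0.2415 = 0.693147 / 0.2415 = 2.8702

Verification: ln(2) / 2.8702 = 0.2415 ✓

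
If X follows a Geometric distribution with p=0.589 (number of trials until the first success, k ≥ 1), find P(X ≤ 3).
0.930573

We have X ~ Geometric(p=0.589) (number of trials until the first success, k ≥ 1).

The CDF gives us P(X ≤ k).

Using the CDF:
P(X ≤ 3) = 0.930573

This means there's approximately a 93.1% chance that X is at most 3.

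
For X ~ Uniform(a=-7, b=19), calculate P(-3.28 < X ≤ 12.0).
0.587692

We have X ~ Uniform(a=-7, b=19).

To find P(-3.28 < X ≤ 12.0), we use:
P(-3.28 < X ≤ 12.0) = P(X ≤ 12.0) - P(X ≤ -3.28)
                 = F(12.0) - F(-3.28)
                 = 0.730769 - 0.143077
                 = 0.587692

So there's approximately a 58.8% chance that X falls in this range.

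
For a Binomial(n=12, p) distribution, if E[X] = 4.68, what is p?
p = 0.39

For a Binomial(n, p) distribution:
E[X] = n × p

Given n = 12 and E[X] = 4.68:
4.68 = 12 × p
p = 4.68 / 12 = 0.39

Verification: Binomial(12, 0.39) has E[X] = 4.68 ✓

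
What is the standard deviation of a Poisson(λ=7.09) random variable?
2.6627

We have X ~ Poisson(λ=7.09).

For a Poisson distribution with λ=7.09:
σ = √Var(X) = 2.6627

The standard deviation is the square root of the variance.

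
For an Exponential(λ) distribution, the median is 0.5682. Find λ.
λ = 1.2199

For X ~ Exponential(λ), the CDF is F(x) = 1 - e^(-λx).
The median m satisfies F(m) = 0.5:
1 - e^(-λm) = 0.5
e^(-λm) = 0.5
λm = ln(2)
m = ln(2) / λ

Given m = 0.5682:
λ = ln(2) / 0.5682 = 0.693147 / 0.5682 = 1.2199

Verification: ln(2) / 1.2199 = 0.5682 ✓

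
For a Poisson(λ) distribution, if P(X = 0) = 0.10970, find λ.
λ = 2.2100

For a Poisson(λ) distribution, the PMF at 0 is:
P(X = 0) = λ^0 e^(-λ) / 0! = e^(-λ)

Given P(X = 0) = 0.10970:
e^(-λ) = 0.10970
-λ = ln(0.10970)
λ = -ln(0.10970) = 2.2100

Verification: e^(-2.2100) = 0.10970 ✓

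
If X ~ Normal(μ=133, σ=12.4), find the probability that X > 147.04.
0.128763

We have X ~ Normal(μ=133, σ=12.4).

P(X > 147.04) = 1 - P(X ≤ 147.04)
                = 1 - F(147.04)
                = 1 - 0.871237
                = 0.128763

So there's approximately a 12.9% chance that X exceeds 147.04.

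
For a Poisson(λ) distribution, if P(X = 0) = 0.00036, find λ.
λ = 7.9294

For a Poisson(λ) distribution, the PMF at 0 is:
P(X = 0) = λ^0 e^(-λ) / 0! = e^(-λ)

Given P(X = 0) = 0.00036:
e^(-λ) = 0.00036
-λ = ln(0.00036)
λ = -ln(0.00036) = 7.9294

Verification: e^(-7.9294) = 0.00036 ✓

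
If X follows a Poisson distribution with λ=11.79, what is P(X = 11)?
0.116189

We have X ~ Poisson(λ=11.79).

For a Poisson distribution, the PMF gives us the probability of each outcome.

Using the PMF formula:
P(X = 11) = 0.116189

Rounded to 4 decimal places: 0.1162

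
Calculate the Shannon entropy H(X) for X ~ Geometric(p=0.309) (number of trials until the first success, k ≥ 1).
2.0010 nats

We have X ~ Geometric(p=0.309) (number of trials until the first success, k ≥ 1).

The Shannon entropy measures the uncertainty or information content of the distribution.

For a Geometric distribution with p=0.309 (number of trials until the first success, k ≥ 1):
H(X) = 2.0010 nats

(In bits, this would be 2.8868 bits.)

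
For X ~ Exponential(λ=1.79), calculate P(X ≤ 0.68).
0.703942

We have X ~ Exponential(λ=1.79).

The CDF gives us P(X ≤ k).

Using the CDF:
P(X ≤ 0.68) = 0.703942

This means there's approximately a 70.4% chance that X is at most 0.68.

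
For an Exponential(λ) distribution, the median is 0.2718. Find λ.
λ = 2.5502

For X ~ Exponential(λ), the CDF is F(x) = 1 - e^(-λx).
The median m satisfies F(m) = 0.5:
1 - e^(-λm) = 0.5
e^(-λm) = 0.5
λm = ln(2)
m = ln(2) / λ

Given m = 0.2718:
λ = ln(2) / 0.2718 = 0.693147 / 0.2718 = 2.5502

Verification: ln(2) / 2.5502 = 0.2718 ✓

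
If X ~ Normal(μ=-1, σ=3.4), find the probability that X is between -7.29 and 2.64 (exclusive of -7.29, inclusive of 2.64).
0.825666

We have X ~ Normal(μ=-1, σ=3.4).

To find P(-7.29 < X ≤ 2.64), we use:
P(-7.29 < X ≤ 2.64) = P(X ≤ 2.64) - P(X ≤ -7.29)
                 = F(2.64) - F(-7.29)
                 = 0.857823 - 0.032157
                 = 0.825666

So there's approximately a 82.6% chance that X falls in this range.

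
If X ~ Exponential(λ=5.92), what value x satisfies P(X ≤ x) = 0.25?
0.0486

We have X ~ Exponential(λ=5.92).

We want to find x such that P(X ≤ x) = 0.25.

This is the 25th percentile, which means 25% of values fall below this point.

Using the inverse CDF (quantile function):
x = F⁻¹(0.25) = 0.0486

Verification: P(X ≤ 0.0486) = 0.25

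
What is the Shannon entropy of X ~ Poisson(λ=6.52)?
2.3423 nats

We have X ~ Poisson(λ=6.52).

The Shannon entropy measures the uncertainty or information content of the distribution.

For a Poisson distribution with λ=6.52:
H(X) = 2.3423 nats

(In bits, this would be 3.3792 bits.)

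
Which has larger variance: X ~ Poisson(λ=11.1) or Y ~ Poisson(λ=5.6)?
X has larger variance (11.1000 > 5.6000)

Compute the variance for each distribution:

X ~ Poisson(λ=11.1):
Var(X) = 11.1000

Y ~ Poisson(λ=5.6):
Var(Y) = 5.6000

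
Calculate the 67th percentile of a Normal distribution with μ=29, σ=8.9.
32.9152

We have X ~ Normal(μ=29, σ=8.9).

We want to find x such that P(X ≤ x) = 0.67.

This is the 67th percentile, which means 67% of values fall below this point.

Using the inverse CDF (quantile function):
x = F⁻¹(0.67) = 32.9152

Verification: P(X ≤ 32.9152) = 0.67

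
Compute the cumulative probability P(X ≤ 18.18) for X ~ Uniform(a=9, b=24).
0.612000

We have X ~ Uniform(a=9, b=24).

The CDF gives us P(X ≤ k).

Using the CDF:
P(X ≤ 18.18) = 0.612000

This means there's approximately a 61.2% chance that X is at most 18.18.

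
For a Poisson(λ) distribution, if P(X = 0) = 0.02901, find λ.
λ = 3.5401

For a Poisson(λ) distribution, the PMF at 0 is:
P(X = 0) = λ^0 e^(-λ) / 0! = e^(-λ)

Given P(X = 0) = 0.02901:
e^(-λ) = 0.02901
-λ = ln(0.02901)
λ = -ln(0.02901) = 3.5401

Verification: e^(-3.5401) = 0.02901 ✓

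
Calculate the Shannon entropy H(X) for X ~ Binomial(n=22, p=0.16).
1.9436 nats

We have X ~ Binomial(n=22, p=0.16).

The Shannon entropy measures the uncertainty or information content of the distribution.

For a Binomial distribution with n=22, p=0.16:
H(X) = 1.9436 nats

(In bits, this would be 2.8040 bits.)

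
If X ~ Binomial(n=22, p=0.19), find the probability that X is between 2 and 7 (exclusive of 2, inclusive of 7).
0.774022

We have X ~ Binomial(n=22, p=0.19).

To find P(2 < X ≤ 7), we use:
P(2 < X ≤ 7) = P(X ≤ 7) - P(X ≤ 2)
                 = F(7) - F(2)
                 = 0.957025 - 0.183002
                 = 0.774022

So there's approximately a 77.4% chance that X falls in this range.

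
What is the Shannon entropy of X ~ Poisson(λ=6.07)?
2.3053 nats

We have X ~ Poisson(λ=6.07).

The Shannon entropy measures the uncertainty or information content of the distribution.

For a Poisson distribution with λ=6.07:
H(X) = 2.3053 nats

(In bits, this would be 3.3259 bits.)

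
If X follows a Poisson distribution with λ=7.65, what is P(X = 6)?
0.132521

We have X ~ Poisson(λ=7.65).

For a Poisson distribution, the PMF gives us the probability of each outcome.

Using the PMF formula:
P(X = 6) = 0.132521

Rounded to 4 decimal places: 0.1325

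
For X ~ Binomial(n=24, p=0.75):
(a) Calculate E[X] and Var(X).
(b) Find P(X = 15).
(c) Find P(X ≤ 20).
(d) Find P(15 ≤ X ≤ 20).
(a) E[X] = 18.0000, Var(X) = 4.5000
(b) P(X = 15) = 0.066653
(c) P(X ≤ 20) = 0.884982
(d) P(15 ≤ X ≤ 20) = 0.830317

We have X ~ Binomial(n=24, p=0.75).

(a) Moments:
E[X] = 18.0000
Var(X) = 4.5000
σ = √Var(X) = 2.1213

(b) Point probability using PMF:
P(X = 15) = 0.066653

(c) Cumulative probability using CDF:
P(X ≤ 20) = F(20) = 0.884982

(d) Range probability:
P(15 ≤ X ≤ 20) = P(X ≤ 20) - P(X ≤ 14)
                   = F(20) - F(14)
                   = 0.884982 - 0.054665
                   = 0.830317

This means approximately 83.0% of outcomes fall in the interval [15, 20].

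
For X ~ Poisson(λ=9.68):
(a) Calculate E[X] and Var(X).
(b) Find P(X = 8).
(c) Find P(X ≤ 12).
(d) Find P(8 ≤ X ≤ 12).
(a) E[X] = 9.6800, Var(X) = 9.6800
(b) P(X = 8) = 0.119540
(c) P(X ≤ 12) = 0.820876
(d) P(8 ≤ X ≤ 12) = 0.570439

We have X ~ Poisson(λ=9.68).

(a) Moments:
E[X] = 9.6800
Var(X) = 9.6800
σ = √Var(X) = 3.1113

(b) Point probability using PMF:
P(X = 8) = 0.119540

(c) Cumulative probability using CDF:
P(X ≤ 12) = F(12) = 0.820876

(d) Range probability:
P(8 ≤ X ≤ 12) = P(X ≤ 12) - P(X ≤ 7)
                   = F(12) - F(7)
                   = 0.820876 - 0.250437
                   = 0.570439

This means approximately 57.0% of outcomes fall in the interval [8, 12].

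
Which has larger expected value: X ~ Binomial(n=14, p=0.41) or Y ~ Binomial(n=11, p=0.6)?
Y has larger mean (6.6000 > 5.7400)

Compute the expected value for each distribution:

X ~ Binomial(n=14, p=0.41):
E[X] = 5.7400

Y ~ Binomial(n=11, p=0.6):
E[Y] = 6.6000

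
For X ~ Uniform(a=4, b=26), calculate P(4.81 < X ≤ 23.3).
0.840455

We have X ~ Uniform(a=4, b=26).

To find P(4.81 < X ≤ 23.3), we use:
P(4.81 < X ≤ 23.3) = P(X ≤ 23.3) - P(X ≤ 4.81)
                 = F(23.3) - F(4.81)
                 = 0.877273 - 0.036818
                 = 0.840455

So there's approximately a 84.0% chance that X falls in this range.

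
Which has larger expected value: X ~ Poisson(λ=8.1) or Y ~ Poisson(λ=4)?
X has larger mean (8.1000 > 4.0000)

Compute the expected value for each distribution:

X ~ Poisson(λ=8.1):
E[X] = 8.1000

Y ~ Poisson(λ=4):
E[Y] = 4.0000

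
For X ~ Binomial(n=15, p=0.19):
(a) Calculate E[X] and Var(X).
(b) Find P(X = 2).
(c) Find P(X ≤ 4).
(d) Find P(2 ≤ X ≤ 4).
(a) E[X] = 2.8500, Var(X) = 2.3085
(b) P(X = 2) = 0.244907
(c) P(X ≤ 4) = 0.860570
(d) P(2 ≤ X ≤ 4) = 0.669025

We have X ~ Binomial(n=15, p=0.19).

(a) Moments:
E[X] = 2.8500
Var(X) = 2.3085
σ = √Var(X) = 1.5194

(b) Point probability using PMF:
P(X = 2) = 0.244907

(c) Cumulative probability using CDF:
P(X ≤ 4) = F(4) = 0.860570

(d) Range probability:
P(2 ≤ X ≤ 4) = P(X ≤ 4) - P(X ≤ 1)
                   = F(4) - F(1)
                   = 0.860570 - 0.191545
                   = 0.669025

This means approximately 66.9% of outcomes fall in the interval [2, 4].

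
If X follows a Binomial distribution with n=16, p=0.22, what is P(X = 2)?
0.179205

We have X ~ Binomial(n=16, p=0.22).

For a Binomial distribution, the PMF gives us the probability of each outcome.

Using the PMF formula:
P(X = 2) = 0.179205

Rounded to 4 decimal places: 0.1792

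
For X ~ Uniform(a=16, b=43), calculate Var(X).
60.7500

We have X ~ Uniform(a=16, b=43).

For a Uniform distribution with a=16, b=43:
Var(X) = 60.7500

The variance measures the spread of the distribution around the mean.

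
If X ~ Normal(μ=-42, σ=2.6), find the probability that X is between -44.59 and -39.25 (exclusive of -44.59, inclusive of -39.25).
0.695314

We have X ~ Normal(μ=-42, σ=2.6).

To find P(-44.59 < X ≤ -39.25), we use:
P(-44.59 < X ≤ -39.25) = P(X ≤ -39.25) - P(X ≤ -44.59)
                 = F(-39.25) - F(-44.59)
                 = 0.854902 - 0.159588
                 = 0.695314

So there's approximately a 69.5% chance that X falls in this range.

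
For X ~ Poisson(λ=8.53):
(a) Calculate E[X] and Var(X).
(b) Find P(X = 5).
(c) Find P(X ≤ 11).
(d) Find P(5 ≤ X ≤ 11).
(a) E[X] = 8.5300, Var(X) = 8.5300
(b) P(X = 5) = 0.074307
(c) P(X ≤ 11) = 0.846092
(d) P(5 ≤ X ≤ 11) = 0.773045

We have X ~ Poisson(λ=8.53).

(a) Moments:
E[X] = 8.5300
Var(X) = 8.5300
σ = √Var(X) = 2.9206

(b) Point probability using PMF:
P(X = 5) = 0.074307

(c) Cumulative probability using CDF:
P(X ≤ 11) = F(11) = 0.846092

(d) Range probability:
P(5 ≤ X ≤ 11) = P(X ≤ 11) - P(X ≤ 4)
                   = F(11) - F(4)
                   = 0.846092 - 0.073047
                   = 0.773045

This means approximately 77.3% of outcomes fall in the interval [5, 11].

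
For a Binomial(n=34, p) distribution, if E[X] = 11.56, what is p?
p = 0.34

For a Binomial(n, p) distribution:
E[X] = n × p

Given n = 34 and E[X] = 11.56:
11.56 = 34 × p
p = 11.56 / 34 = 0.34

Verification: Binomial(34, 0.34) has E[X] = 11.56 ✓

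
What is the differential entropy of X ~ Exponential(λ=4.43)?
-0.4884 nats

We have X ~ Exponential(λ=4.43).

The differential entropy measures the uncertainty or information content of the distribution.

For an Exponential distribution with λ=4.43:
h(X) = -0.4884 nats

(In bits, this would be -0.7046 bits.)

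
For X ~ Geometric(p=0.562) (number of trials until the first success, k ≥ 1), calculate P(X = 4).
0.047224

We have X ~ Geometric(p=0.562) (number of trials until the first success, k ≥ 1).

For a Geometric distribution, the PMF gives us the probability of each outcome.

Using the PMF formula:
P(X = 4) = 0.047224

Rounded to 4 decimal places: 0.0472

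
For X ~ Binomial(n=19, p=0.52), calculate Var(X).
4.7424

We have X ~ Binomial(n=19, p=0.52).

For a Binomial distribution with n=19, p=0.52:
Var(X) = 4.7424

The variance measures the spread of the distribution around the mean.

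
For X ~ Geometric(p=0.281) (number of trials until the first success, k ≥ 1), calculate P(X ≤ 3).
0.628305

We have X ~ Geometric(p=0.281) (number of trials until the first success, k ≥ 1).

The CDF gives us P(X ≤ k).

Using the CDF:
P(X ≤ 3) = 0.628305

This means there's approximately a 62.8% chance that X is at most 3.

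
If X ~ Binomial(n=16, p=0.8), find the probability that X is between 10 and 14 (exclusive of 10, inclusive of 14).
0.777575

We have X ~ Binomial(n=16, p=0.8).

To find P(10 < X ≤ 14), we use:
P(10 < X ≤ 14) = P(X ≤ 14) - P(X ≤ 10)
                 = F(14) - F(10)
                 = 0.859263 - 0.081688
                 = 0.777575

So there's approximately a 77.8% chance that X falls in this range.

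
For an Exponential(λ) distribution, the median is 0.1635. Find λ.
λ = 4.2394

For X ~ Exponential(λ), the CDF is F(x) = 1 - e^(-λx).
The median m satisfies F(m) = 0.5:
1 - e^(-λm) = 0.5
e^(-λm) = 0.5
λm = ln(2)
m = ln(2) / λ

Given m = 0.1635:
λ = ln(2) / 0.1635 = 0.693147 / 0.1635 = 4.2394

Verification: ln(2) / 4.2394 = 0.1635 ✓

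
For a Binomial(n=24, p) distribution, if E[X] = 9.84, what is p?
p = 0.41

For a Binomial(n, p) distribution:
E[X] = n × p

Given n = 24 and E[X] = 9.84:
9.84 = 24 × p
p = 9.84 / 24 = 0.41

Verification: Binomial(24, 0.41) has E[X] = 9.84 ✓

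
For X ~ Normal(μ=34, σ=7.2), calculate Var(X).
51.8400

We have X ~ Normal(μ=34, σ=7.2).

For a Normal distribution with μ=34, σ=7.2:
Var(X) = 51.8400

The variance measures the spread of the distribution around the mean.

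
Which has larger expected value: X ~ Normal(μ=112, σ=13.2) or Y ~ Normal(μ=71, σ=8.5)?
X has larger mean (112.0000 > 71.0000)

Compute the expected value for each distribution:

X ~ Normal(μ=112, σ=13.2):
E[X] = 112.0000

Y ~ Normal(μ=71, σ=8.5):
E[Y] = 71.0000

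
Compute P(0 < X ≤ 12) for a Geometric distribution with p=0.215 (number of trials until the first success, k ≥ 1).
0.945243

We have X ~ Geometric(p=0.215) (number of trials until the first success, k ≥ 1).

To find P(0 < X ≤ 12), we use:
P(0 < X ≤ 12) = P(X ≤ 12) - P(X ≤ 0)
                 = F(12) - F(0)
                 = 0.945243 - 0.000000
                 = 0.945243

So there's approximately a 94.5% chance that X falls in this range.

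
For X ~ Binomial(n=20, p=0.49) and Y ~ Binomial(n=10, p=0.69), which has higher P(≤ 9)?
Y has higher probability (P(Y ≤ 9) = 0.9755 > P(X ≤ 9) = 0.4475)

Compute P(≤ 9) for each distribution:

X ~ Binomial(n=20, p=0.49):
P(X ≤ 9) = 0.4475

Y ~ Binomial(n=10, p=0.69):
P(Y ≤ 9) = 0.9755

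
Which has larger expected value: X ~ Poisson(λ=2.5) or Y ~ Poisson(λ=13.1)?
Y has larger mean (13.1000 > 2.5000)

Compute the expected value for each distribution:

X ~ Poisson(λ=2.5):
E[X] = 2.5000

Y ~ Poisson(λ=13.1):
E[Y] = 13.1000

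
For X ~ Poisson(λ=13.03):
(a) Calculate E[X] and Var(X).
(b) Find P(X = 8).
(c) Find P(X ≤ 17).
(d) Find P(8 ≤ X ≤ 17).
(a) E[X] = 13.0300, Var(X) = 13.0300
(b) P(X = 8) = 0.045204
(c) P(X ≤ 17) = 0.888808
(d) P(8 ≤ X ≤ 17) = 0.835618

We have X ~ Poisson(λ=13.03).

(a) Moments:
E[X] = 13.0300
Var(X) = 13.0300
σ = √Var(X) = 3.6097

(b) Point probability using PMF:
P(X = 8) = 0.045204

(c) Cumulative probability using CDF:
P(X ≤ 17) = F(17) = 0.888808

(d) Range probability:
P(8 ≤ X ≤ 17) = P(X ≤ 17) - P(X ≤ 7)
                   = F(17) - F(7)
                   = 0.888808 - 0.053190
                   = 0.835618

This means approximately 83.6% of outcomes fall in the interval [8, 17].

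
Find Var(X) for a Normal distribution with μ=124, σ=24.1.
580.8100

We have X ~ Normal(μ=124, σ=24.1).

For a Normal distribution with μ=124, σ=24.1:
Var(X) = 580.8100

The variance measures the spread of the distribution around the mean.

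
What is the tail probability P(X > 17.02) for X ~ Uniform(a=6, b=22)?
0.311250

We have X ~ Uniform(a=6, b=22).

P(X > 17.02) = 1 - P(X ≤ 17.02)
                = 1 - F(17.02)
                = 1 - 0.688750
                = 0.311250

So there's approximately a 31.1% chance that X exceeds 17.02.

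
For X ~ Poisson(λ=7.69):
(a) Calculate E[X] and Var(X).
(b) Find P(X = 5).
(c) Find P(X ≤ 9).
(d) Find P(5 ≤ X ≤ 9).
(a) E[X] = 7.6900, Var(X) = 7.6900
(b) P(X = 5) = 0.102500
(c) P(X ≤ 9) = 0.754267
(d) P(5 ≤ X ≤ 9) = 0.635457

We have X ~ Poisson(λ=7.69).

(a) Moments:
E[X] = 7.6900
Var(X) = 7.6900
σ = √Var(X) = 2.7731

(b) Point probability using PMF:
P(X = 5) = 0.102500

(c) Cumulative probability using CDF:
P(X ≤ 9) = F(9) = 0.754267

(d) Range probability:
P(5 ≤ X ≤ 9) = P(X ≤ 9) - P(X ≤ 4)
                   = F(9) - F(4)
                   = 0.754267 - 0.118810
                   = 0.635457

This means approximately 63.5% of outcomes fall in the interval [5, 9].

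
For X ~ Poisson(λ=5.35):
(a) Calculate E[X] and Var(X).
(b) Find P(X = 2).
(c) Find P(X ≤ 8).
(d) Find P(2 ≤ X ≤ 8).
(a) E[X] = 5.3500, Var(X) = 5.3500
(b) P(X = 2) = 0.067952
(c) P(X ≤ 8) = 0.906651
(d) P(2 ≤ X ≤ 8) = 0.876500

We have X ~ Poisson(λ=5.35).

(a) Moments:
E[X] = 5.3500
Var(X) = 5.3500
σ = √Var(X) = 2.3130

(b) Point probability using PMF:
P(X = 2) = 0.067952

(c) Cumulative probability using CDF:
P(X ≤ 8) = F(8) = 0.906651

(d) Range probability:
P(2 ≤ X ≤ 8) = P(X ≤ 8) - P(X ≤ 1)
                   = F(8) - F(1)
                   = 0.906651 - 0.030151
                   = 0.876500

This means approximately 87.7% of outcomes fall in the interval [2, 8].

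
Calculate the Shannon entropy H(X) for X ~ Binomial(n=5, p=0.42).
1.5074 nats

We have X ~ Binomial(n=5, p=0.42).

The Shannon entropy measures the uncertainty or information content of the distribution.

For a Binomial distribution with n=5, p=0.42:
H(X) = 1.5074 nats

(In bits, this would be 2.1747 bits.)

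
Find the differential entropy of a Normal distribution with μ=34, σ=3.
2.5176 nats

We have X ~ Normal(μ=34, σ=3).

The differential entropy measures the uncertainty or information content of the distribution.

For a Normal distribution with μ=34, σ=3:
h(X) = 2.5176 nats

(In bits, this would be 3.6321 bits.)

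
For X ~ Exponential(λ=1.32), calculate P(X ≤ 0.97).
0.722074

We have X ~ Exponential(λ=1.32).

The CDF gives us P(X ≤ k).

Using the CDF:
P(X ≤ 0.97) = 0.722074

This means there's approximately a 72.2% chance that X is at most 0.97.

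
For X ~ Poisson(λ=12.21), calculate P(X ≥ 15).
0.247301

We have X ~ Poisson(λ=12.21).

For discrete distributions, P(X ≥ 15) = 1 - P(X ≤ 14).

P(X ≤ 14) = 0.752699
P(X ≥ 15) = 1 - 0.752699 = 0.247301

So there's approximately a 24.7% chance that X is at least 15.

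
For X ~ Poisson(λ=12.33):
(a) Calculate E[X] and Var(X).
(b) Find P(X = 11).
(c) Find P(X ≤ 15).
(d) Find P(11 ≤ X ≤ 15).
(a) E[X] = 12.3300, Var(X) = 12.3300
(b) P(X = 11) = 0.110812
(c) P(X ≤ 15) = 0.819561
(d) P(11 ≤ X ≤ 15) = 0.505952

We have X ~ Poisson(λ=12.33).

(a) Moments:
E[X] = 12.3300
Var(X) = 12.3300
σ = √Var(X) = 3.5114

(b) Point probability using PMF:
P(X = 11) = 0.110812

(c) Cumulative probability using CDF:
P(X ≤ 15) = F(15) = 0.819561

(d) Range probability:
P(11 ≤ X ≤ 15) = P(X ≤ 15) - P(X ≤ 10)
                   = F(15) - F(10)
                   = 0.819561 - 0.313609
                   = 0.505952

This means approximately 50.6% of outcomes fall in the interval [11, 15].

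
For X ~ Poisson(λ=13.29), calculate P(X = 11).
0.096793

We have X ~ Poisson(λ=13.29).

For a Poisson distribution, the PMF gives us the probability of each outcome.

Using the PMF formula:
P(X = 11) = 0.096793

Rounded to 4 decimal places: 0.0968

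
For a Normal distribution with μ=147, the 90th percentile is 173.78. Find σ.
σ = 20.8965

For X ~ Normal(μ, σ), the p-th percentile satisfies x = μ + z_p × σ,
where z_p = Φ⁻¹(p) is the standard normal quantile.

Step 1: z_{0.9} = Φ⁻¹(0.9) = 1.2816

Step 2: Solve for σ:
173.78 = 147 + 1.2816 × σ
σ = (173.78 - 147) / 1.2816
σ = 26.78 / 1.2816
σ = 20.8965

Verification: μ + z × σ = 147 + 1.2816 × 20.8965 = 173.78 ✓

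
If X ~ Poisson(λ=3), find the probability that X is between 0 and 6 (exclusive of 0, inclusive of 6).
0.916704

We have X ~ Poisson(λ=3).

To find P(0 < X ≤ 6), we use:
P(0 < X ≤ 6) = P(X ≤ 6) - P(X ≤ 0)
                 = F(6) - F(0)
                 = 0.966491 - 0.049787
                 = 0.916704

So there's approximately a 91.7% chance that X falls in this range.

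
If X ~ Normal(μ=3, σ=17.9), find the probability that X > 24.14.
0.118800

We have X ~ Normal(μ=3, σ=17.9).

P(X > 24.14) = 1 - P(X ≤ 24.14)
                = 1 - F(24.14)
                = 1 - 0.881200
                = 0.118800

So there's approximately a 11.9% chance that X exceeds 24.14.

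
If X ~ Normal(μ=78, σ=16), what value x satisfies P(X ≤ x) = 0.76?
89.3008

We have X ~ Normal(μ=78, σ=16).

We want to find x such that P(X ≤ x) = 0.76.

This is the 76th percentile, which means 76% of values fall below this point.

Using the inverse CDF (quantile function):
x = F⁻¹(0.76) = 89.3008

Verification: P(X ≤ 89.3008) = 0.76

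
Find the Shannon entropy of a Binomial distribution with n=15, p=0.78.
1.8771 nats

We have X ~ Binomial(n=15, p=0.78).

The Shannon entropy measures the uncertainty or information content of the distribution.

For a Binomial distribution with n=15, p=0.78:
H(X) = 1.8771 nats

(In bits, this would be 2.7081 bits.)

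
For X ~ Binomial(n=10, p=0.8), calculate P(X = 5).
0.026424

We have X ~ Binomial(n=10, p=0.8).

For a Binomial distribution, the PMF gives us the probability of each outcome.

Using the PMF formula:
P(X = 5) = 0.026424

Rounded to 4 decimal places: 0.0264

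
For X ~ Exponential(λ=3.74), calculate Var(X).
0.0715

We have X ~ Exponential(λ=3.74).

For an Exponential distribution with λ=3.74:
Var(X) = 0.0715

The variance measures the spread of the distribution around the mean.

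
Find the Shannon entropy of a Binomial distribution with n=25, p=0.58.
2.3217 nats

We have X ~ Binomial(n=25, p=0.58).

The Shannon entropy measures the uncertainty or information content of the distribution.

For a Binomial distribution with n=25, p=0.58:
H(X) = 2.3217 nats

(In bits, this would be 3.3496 bits.)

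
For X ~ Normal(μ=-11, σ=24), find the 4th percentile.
-53.0165

We have X ~ Normal(μ=-11, σ=24).

We want to find x such that P(X ≤ x) = 0.04.

This is the 4th percentile, which means 4% of values fall below this point.

Using the inverse CDF (quantile function):
x = F⁻¹(0.04) = -53.0165

Verification: P(X ≤ -53.0165) = 0.04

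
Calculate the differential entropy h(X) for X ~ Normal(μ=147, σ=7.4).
3.4204 nats

We have X ~ Normal(μ=147, σ=7.4).

The differential entropy measures the uncertainty or information content of the distribution.

For a Normal distribution with μ=147, σ=7.4:
h(X) = 3.4204 nats

(In bits, this would be 4.9346 bits.)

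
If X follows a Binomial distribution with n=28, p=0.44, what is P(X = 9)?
0.070134

We have X ~ Binomial(n=28, p=0.44).

For a Binomial distribution, the PMF gives us the probability of each outcome.

Using the PMF formula:
P(X = 9) = 0.070134

Rounded to 4 decimal places: 0.0701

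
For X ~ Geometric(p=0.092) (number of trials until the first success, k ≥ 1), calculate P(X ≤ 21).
0.868234

We have X ~ Geometric(p=0.092) (number of trials until the first success, k ≥ 1).

The CDF gives us P(X ≤ k).

Using the CDF:
P(X ≤ 21) = 0.868234

This means there's approximately a 86.8% chance that X is at most 21.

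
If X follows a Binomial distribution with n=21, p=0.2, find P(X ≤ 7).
0.956947

We have X ~ Binomial(n=21, p=0.2).

The CDF gives us P(X ≤ k).

Using the CDF:
P(X ≤ 7) = 0.956947

This means there's approximately a 95.7% chance that X is at most 7.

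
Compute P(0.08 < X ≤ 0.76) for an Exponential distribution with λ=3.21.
0.686327

We have X ~ Exponential(λ=3.21).

To find P(0.08 < X ≤ 0.76), we use:
P(0.08 < X ≤ 0.76) = P(X ≤ 0.76) - P(X ≤ 0.08)
                 = F(0.76) - F(0.08)
                 = 0.912804 - 0.226477
                 = 0.686327

So there's approximately a 68.6% chance that X falls in this range.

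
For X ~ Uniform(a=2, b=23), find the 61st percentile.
14.8100

We have X ~ Uniform(a=2, b=23).

We want to find x such that P(X ≤ x) = 0.61.

This is the 61st percentile, which means 61% of values fall below this point.

Using the inverse CDF (quantile function):
x = F⁻¹(0.61) = 14.8100

Verification: P(X ≤ 14.8100) = 0.61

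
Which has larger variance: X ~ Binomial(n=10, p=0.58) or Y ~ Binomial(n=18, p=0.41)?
Y has larger variance (4.3542 > 2.4360)

Compute the variance for each distribution:

X ~ Binomial(n=10, p=0.58):
Var(X) = 2.4360

Y ~ Binomial(n=18, p=0.41):
Var(Y) = 4.3542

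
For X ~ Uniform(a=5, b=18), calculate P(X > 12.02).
0.460000

We have X ~ Uniform(a=5, b=18).

P(X > 12.02) = 1 - P(X ≤ 12.02)
                = 1 - F(12.02)
                = 1 - 0.540000
                = 0.460000

So there's approximately a 46.0% chance that X exceeds 12.02.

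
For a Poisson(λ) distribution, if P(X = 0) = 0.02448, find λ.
λ = 3.7099

For a Poisson(λ) distribution, the PMF at 0 is:
P(X = 0) = λ^0 e^(-λ) / 0! = e^(-λ)

Given P(X = 0) = 0.02448:
e^(-λ) = 0.02448
-λ = ln(0.02448)
λ = -ln(0.02448) = 3.7099

Verification: e^(-3.7099) = 0.02448 ✓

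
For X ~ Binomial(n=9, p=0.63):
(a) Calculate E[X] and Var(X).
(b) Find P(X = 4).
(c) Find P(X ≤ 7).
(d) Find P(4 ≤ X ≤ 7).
(a) E[X] = 5.6700, Var(X) = 2.0979
(b) P(X = 4) = 0.137639
(c) P(X ≤ 7) = 0.901730
(d) P(4 ≤ X ≤ 7) = 0.832154

We have X ~ Binomial(n=9, p=0.63).

(a) Moments:
E[X] = 5.6700
Var(X) = 2.0979
σ = √Var(X) = 1.4484

(b) Point probability using PMF:
P(X = 4) = 0.137639

(c) Cumulative probability using CDF:
P(X ≤ 7) = F(7) = 0.901730

(d) Range probability:
P(4 ≤ X ≤ 7) = P(X ≤ 7) - P(X ≤ 3)
                   = F(7) - F(3)
                   = 0.901730 - 0.069576
                   = 0.832154

This means approximately 83.2% of outcomes fall in the interval [4, 7].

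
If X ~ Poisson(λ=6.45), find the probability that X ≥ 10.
0.118367

We have X ~ Poisson(λ=6.45).

For discrete distributions, P(X ≥ 10) = 1 - P(X ≤ 9).

P(X ≤ 9) = 0.881633
P(X ≥ 10) = 1 - 0.881633 = 0.118367

So there's approximately a 11.8% chance that X is at least 10.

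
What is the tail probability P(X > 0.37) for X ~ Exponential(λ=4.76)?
0.171839

We have X ~ Exponential(λ=4.76).

P(X > 0.37) = 1 - P(X ≤ 0.37)
                = 1 - F(0.37)
                = 1 - 0.828161
                = 0.171839

So there's approximately a 17.2% chance that X exceeds 0.37.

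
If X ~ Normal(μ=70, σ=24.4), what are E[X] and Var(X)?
E[X] = 70.0000, Var(X) = 595.3600

We have X ~ Normal(μ=70, σ=24.4).

For a Normal distribution with μ=70, σ=24.4:

Expected value:
E[X] = 70.0000

Variance:
Var(X) = 595.3600

Standard deviation:
σ = √Var(X) = 24.4000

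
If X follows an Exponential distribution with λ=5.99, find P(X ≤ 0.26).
0.789317

We have X ~ Exponential(λ=5.99).

The CDF gives us P(X ≤ k).

Using the CDF:
P(X ≤ 0.26) = 0.789317

This means there's approximately a 78.9% chance that X is at most 0.26.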